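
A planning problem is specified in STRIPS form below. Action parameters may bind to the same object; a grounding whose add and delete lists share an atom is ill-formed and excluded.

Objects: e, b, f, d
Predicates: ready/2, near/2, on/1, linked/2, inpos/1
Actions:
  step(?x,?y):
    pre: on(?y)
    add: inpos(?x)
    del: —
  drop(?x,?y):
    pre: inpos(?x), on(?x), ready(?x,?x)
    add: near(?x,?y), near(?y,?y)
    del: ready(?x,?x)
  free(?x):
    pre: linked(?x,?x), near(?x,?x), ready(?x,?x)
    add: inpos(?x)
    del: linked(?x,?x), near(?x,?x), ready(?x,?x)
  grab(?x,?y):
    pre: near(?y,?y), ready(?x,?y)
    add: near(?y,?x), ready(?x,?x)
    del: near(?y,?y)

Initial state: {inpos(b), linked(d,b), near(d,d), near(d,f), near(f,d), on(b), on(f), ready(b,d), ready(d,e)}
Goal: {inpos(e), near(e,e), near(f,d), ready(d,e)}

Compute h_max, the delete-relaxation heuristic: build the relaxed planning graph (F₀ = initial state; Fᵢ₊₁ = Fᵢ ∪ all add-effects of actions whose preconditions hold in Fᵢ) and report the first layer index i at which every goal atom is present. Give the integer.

2

F0 = init (9 atoms)
F1 = F0 ∪ {inpos(d), inpos(e), inpos(f), near(d,b), ready(b,b)}  (14 atoms)
F2 = F1 ∪ {near(b,b), near(b,d), near(b,e), near(b,f), near(e,e), near(f,f)}  (20 atoms)
goal ⊆ F2  ⇒  h_max = 2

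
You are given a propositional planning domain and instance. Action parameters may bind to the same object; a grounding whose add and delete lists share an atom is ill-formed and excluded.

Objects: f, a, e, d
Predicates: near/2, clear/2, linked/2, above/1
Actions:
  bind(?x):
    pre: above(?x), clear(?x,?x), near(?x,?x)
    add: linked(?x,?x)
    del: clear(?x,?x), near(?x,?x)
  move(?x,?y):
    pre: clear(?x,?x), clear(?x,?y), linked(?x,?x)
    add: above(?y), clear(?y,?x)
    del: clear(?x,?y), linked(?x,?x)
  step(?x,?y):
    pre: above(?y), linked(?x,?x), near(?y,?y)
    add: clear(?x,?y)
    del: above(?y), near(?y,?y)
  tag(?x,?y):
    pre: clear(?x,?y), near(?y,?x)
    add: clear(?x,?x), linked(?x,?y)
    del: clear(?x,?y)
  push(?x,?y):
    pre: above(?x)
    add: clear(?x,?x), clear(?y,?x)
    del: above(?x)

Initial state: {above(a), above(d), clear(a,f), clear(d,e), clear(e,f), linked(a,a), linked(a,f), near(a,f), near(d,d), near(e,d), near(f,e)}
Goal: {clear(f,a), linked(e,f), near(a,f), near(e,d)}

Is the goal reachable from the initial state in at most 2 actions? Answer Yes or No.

1. tag(e,f)  →  {above(a), above(d), clear(a,f), clear(d,e), clear(e,e), linked(a,a), linked(a,f), linked(e,f), near(a,f), near(d,d), near(e,d), near(f,e)}
2. push(a,f)  →  {above(d), clear(a,a), clear(a,f), clear(d,e), clear(e,e), clear(f,a), linked(a,a), linked(a,f), linked(e,f), near(a,f), near(d,d), near(e,d), near(f,e)}
optimal plan length = 2; 2 ≤ 2

Yes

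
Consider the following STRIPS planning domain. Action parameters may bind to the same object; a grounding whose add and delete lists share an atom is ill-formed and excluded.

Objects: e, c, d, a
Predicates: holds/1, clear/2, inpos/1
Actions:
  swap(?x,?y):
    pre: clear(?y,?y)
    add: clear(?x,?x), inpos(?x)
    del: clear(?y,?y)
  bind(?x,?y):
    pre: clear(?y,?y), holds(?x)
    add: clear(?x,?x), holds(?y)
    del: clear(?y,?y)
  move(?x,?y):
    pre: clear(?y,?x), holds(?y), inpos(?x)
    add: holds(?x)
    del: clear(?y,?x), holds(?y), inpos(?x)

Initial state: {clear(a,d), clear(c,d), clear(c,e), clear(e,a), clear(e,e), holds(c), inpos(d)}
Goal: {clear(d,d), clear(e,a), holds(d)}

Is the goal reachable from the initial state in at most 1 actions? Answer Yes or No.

1. swap(d,e)  →  {clear(a,d), clear(c,d), clear(c,e), clear(d,d), clear(e,a), holds(c), inpos(d)}
2. move(d,c)  →  {clear(a,d), clear(c,e), clear(d,d), clear(e,a), holds(d)}
optimal plan length = 2; 2 > 1

No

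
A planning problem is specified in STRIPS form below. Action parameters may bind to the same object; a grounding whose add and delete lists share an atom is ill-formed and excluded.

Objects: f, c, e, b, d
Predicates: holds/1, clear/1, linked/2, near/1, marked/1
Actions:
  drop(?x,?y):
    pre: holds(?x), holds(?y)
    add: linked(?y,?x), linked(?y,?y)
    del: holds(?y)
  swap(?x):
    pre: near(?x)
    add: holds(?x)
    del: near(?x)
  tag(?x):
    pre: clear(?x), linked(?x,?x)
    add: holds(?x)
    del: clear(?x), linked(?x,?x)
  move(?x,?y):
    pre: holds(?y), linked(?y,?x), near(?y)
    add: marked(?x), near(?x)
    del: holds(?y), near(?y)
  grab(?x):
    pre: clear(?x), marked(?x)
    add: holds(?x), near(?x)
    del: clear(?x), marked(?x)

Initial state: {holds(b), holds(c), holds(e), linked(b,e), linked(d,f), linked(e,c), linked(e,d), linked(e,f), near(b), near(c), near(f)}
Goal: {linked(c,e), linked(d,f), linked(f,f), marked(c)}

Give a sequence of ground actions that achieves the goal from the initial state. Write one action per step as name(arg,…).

drop(e,c); swap(f); drop(f,f); move(e,b); move(c,e)

1. drop(e,c)  →  {holds(b), holds(e), linked(b,e), linked(c,c), linked(c,e), linked(d,f), linked(e,c), linked(e,d), linked(e,f), near(b), near(c), near(f)}
2. swap(f)  →  {holds(b), holds(e), holds(f), linked(b,e), linked(c,c), linked(c,e), linked(d,f), linked(e,c), linked(e,d), linked(e,f), near(b), near(c)}
3. drop(f,f)  →  {holds(b), holds(e), linked(b,e), linked(c,c), linked(c,e), linked(d,f), linked(e,c), linked(e,d), linked(e,f), linked(f,f), near(b), near(c)}
4. move(e,b)  →  {holds(e), linked(b,e), linked(c,c), linked(c,e), linked(d,f), linked(e,c), linked(e,d), linked(e,f), linked(f,f), marked(e), near(c), near(e)}
5. move(c,e)  →  {linked(b,e), linked(c,c), linked(c,e), linked(d,f), linked(e,c), linked(e,d), linked(e,f), linked(f,f), marked(c), marked(e), near(c)}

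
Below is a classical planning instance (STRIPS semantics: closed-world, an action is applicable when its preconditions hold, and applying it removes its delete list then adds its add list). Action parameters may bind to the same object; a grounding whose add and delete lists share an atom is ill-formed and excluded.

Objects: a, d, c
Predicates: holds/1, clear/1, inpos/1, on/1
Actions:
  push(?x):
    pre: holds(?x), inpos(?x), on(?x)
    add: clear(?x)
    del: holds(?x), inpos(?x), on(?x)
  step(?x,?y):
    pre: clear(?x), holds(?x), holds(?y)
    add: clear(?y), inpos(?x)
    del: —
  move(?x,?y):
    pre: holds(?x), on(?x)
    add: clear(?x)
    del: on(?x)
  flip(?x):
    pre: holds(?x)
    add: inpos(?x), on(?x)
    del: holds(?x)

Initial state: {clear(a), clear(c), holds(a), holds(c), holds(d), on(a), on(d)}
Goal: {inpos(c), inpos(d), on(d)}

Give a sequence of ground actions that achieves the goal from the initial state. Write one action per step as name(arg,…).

1. step(c,a)  →  {clear(a), clear(c), holds(a), holds(c), holds(d), inpos(c), on(a), on(d)}
2. flip(d)  →  {clear(a), clear(c), holds(a), holds(c), inpos(c), inpos(d), on(a), on(d)}

step(c,a); flip(d)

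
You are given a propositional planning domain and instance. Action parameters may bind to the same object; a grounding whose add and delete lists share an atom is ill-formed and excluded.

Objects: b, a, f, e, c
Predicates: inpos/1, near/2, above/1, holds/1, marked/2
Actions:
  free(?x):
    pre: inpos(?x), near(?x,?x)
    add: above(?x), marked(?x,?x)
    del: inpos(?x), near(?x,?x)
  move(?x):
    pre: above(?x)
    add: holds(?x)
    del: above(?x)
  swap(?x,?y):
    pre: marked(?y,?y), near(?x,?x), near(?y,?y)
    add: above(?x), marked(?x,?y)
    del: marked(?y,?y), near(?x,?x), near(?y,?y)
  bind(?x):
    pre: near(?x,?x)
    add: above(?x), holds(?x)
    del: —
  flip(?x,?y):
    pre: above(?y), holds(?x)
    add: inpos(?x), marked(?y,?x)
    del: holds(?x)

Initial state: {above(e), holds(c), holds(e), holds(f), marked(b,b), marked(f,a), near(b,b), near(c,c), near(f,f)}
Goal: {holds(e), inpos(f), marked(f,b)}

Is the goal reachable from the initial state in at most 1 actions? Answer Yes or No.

1. swap(f,b)  →  {above(e), above(f), holds(c), holds(e), holds(f), marked(f,a), marked(f,b), near(c,c)}
2. flip(f,f)  →  {above(e), above(f), holds(c), holds(e), inpos(f), marked(f,a), marked(f,b), marked(f,f), near(c,c)}
optimal plan length = 2; 2 > 1

No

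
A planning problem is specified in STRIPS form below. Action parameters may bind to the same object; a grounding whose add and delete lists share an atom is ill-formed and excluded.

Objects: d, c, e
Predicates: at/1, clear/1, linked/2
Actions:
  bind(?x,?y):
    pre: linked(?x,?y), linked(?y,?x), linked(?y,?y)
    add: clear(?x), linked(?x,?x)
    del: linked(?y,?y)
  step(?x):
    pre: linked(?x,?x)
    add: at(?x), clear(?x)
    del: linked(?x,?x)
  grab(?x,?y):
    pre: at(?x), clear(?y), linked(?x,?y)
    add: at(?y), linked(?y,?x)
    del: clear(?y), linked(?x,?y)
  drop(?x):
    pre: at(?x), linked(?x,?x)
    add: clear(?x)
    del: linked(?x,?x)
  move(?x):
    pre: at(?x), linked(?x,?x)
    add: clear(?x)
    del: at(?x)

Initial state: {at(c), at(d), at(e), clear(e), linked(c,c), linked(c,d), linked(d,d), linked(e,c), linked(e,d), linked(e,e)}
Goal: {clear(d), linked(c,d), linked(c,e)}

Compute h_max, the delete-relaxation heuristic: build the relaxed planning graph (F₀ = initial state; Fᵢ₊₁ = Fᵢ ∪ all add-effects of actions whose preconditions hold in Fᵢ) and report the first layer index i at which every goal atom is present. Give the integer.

2

F0 = init (10 atoms)
F1 = F0 ∪ {clear(c), clear(d)}  (12 atoms)
F2 = F1 ∪ {linked(c,e), linked(d,c), linked(d,e)}  (15 atoms)
goal ⊆ F2  ⇒  h_max = 2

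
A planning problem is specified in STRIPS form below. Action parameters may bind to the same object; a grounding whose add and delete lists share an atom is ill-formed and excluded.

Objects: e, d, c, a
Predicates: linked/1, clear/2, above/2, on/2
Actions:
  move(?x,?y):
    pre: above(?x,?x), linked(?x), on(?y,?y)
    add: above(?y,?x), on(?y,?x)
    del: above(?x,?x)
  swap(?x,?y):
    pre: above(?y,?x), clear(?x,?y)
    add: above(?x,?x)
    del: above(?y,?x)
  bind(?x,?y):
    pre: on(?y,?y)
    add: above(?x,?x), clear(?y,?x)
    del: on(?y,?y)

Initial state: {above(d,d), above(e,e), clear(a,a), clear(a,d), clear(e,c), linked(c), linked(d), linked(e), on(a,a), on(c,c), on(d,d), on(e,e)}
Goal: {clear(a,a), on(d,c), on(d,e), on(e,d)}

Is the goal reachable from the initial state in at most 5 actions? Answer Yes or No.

Yes

1. move(e,d)  →  {above(d,d), above(d,e), clear(a,a), clear(a,d), clear(e,c), linked(c), linked(d), linked(e), on(a,a), on(c,c), on(d,d), on(d,e), on(e,e)}
2. move(d,e)  →  {above(d,e), above(e,d), clear(a,a), clear(a,d), clear(e,c), linked(c), linked(d), linked(e), on(a,a), on(c,c), on(d,d), on(d,e), on(e,d), on(e,e)}
3. bind(c,e)  →  {above(c,c), above(d,e), above(e,d), clear(a,a), clear(a,d), clear(e,c), linked(c), linked(d), linked(e), on(a,a), on(c,c), on(d,d), on(d,e), on(e,d)}
4. move(c,d)  →  {above(d,c), above(d,e), above(e,d), clear(a,a), clear(a,d), clear(e,c), linked(c), linked(d), linked(e), on(a,a), on(c,c), on(d,c), on(d,d), on(d,e), on(e,d)}
optimal plan length = 4; 4 ≤ 5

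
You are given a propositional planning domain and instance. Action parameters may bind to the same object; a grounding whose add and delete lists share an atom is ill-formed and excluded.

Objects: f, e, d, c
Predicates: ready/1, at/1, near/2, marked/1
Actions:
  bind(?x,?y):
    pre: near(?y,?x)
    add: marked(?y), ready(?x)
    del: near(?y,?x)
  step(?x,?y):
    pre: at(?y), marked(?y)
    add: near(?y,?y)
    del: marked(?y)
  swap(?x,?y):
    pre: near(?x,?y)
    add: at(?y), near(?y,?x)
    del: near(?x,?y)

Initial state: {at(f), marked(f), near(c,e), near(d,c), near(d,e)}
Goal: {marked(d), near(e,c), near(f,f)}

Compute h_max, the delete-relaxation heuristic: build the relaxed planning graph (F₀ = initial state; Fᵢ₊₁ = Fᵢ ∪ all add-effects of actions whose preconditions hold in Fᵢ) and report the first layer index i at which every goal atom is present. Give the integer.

1

F0 = init (5 atoms)
F1 = F0 ∪ {at(c), at(e), marked(c), marked(d), near(c,d), near(e,c), near(e,d), near(f,f), ready(c), ready(e)}  (15 atoms)
goal ⊆ F1  ⇒  h_max = 1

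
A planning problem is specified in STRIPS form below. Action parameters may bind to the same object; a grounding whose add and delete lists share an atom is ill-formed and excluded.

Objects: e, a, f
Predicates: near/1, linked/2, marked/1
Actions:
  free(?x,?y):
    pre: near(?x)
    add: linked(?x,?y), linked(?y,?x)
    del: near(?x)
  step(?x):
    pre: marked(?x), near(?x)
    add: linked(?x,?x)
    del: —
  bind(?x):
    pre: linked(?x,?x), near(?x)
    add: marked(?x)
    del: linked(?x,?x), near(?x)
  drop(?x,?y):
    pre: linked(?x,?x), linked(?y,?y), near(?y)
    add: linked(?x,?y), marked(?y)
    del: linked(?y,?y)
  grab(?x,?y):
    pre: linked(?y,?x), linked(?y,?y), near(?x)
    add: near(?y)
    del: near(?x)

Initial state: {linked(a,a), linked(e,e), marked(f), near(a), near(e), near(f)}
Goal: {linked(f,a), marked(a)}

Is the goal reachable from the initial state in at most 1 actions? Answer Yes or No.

No

1. free(f,a)  →  {linked(a,a), linked(a,f), linked(e,e), linked(f,a), marked(f), near(a), near(e)}
2. bind(a)  →  {linked(a,f), linked(e,e), linked(f,a), marked(a), marked(f), near(e)}
optimal plan length = 2; 2 > 1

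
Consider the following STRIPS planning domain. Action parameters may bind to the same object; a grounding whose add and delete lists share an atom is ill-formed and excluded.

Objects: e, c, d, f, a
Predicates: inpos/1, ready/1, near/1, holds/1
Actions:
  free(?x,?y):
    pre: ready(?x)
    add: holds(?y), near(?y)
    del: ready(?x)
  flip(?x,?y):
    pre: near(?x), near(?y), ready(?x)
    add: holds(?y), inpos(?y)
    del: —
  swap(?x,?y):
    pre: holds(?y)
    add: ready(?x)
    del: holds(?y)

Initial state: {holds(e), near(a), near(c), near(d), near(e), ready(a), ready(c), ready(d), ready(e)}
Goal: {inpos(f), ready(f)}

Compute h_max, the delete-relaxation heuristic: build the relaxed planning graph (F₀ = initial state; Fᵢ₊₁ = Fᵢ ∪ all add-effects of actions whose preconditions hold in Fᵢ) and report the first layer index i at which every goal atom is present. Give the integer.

F0 = init (9 atoms)
F1 = F0 ∪ {holds(a), holds(c), holds(d), holds(f), inpos(a), inpos(c), inpos(d), inpos(e), near(f), ready(f)}  (19 atoms)
F2 = F1 ∪ {inpos(f)}  (20 atoms)
goal ⊆ F2  ⇒  h_max = 2

2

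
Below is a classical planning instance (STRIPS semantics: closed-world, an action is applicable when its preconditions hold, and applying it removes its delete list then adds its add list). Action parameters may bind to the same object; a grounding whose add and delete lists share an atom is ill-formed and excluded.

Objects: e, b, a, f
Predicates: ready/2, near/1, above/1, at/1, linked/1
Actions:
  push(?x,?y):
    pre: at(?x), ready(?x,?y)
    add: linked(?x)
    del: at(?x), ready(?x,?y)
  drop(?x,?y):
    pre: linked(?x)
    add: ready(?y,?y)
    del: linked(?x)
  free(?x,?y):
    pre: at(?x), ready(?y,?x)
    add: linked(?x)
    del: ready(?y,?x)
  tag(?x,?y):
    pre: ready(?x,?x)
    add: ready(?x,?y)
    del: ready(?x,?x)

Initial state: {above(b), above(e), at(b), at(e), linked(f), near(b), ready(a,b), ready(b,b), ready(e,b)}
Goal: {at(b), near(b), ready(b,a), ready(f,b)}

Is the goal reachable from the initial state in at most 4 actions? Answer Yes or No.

Yes

1. drop(f,f)  →  {above(b), above(e), at(b), at(e), near(b), ready(a,b), ready(b,b), ready(e,b), ready(f,f)}
2. tag(b,a)  →  {above(b), above(e), at(b), at(e), near(b), ready(a,b), ready(b,a), ready(e,b), ready(f,f)}
3. tag(f,b)  →  {above(b), above(e), at(b), at(e), near(b), ready(a,b), ready(b,a), ready(e,b), ready(f,b)}
optimal plan length = 3; 3 ≤ 4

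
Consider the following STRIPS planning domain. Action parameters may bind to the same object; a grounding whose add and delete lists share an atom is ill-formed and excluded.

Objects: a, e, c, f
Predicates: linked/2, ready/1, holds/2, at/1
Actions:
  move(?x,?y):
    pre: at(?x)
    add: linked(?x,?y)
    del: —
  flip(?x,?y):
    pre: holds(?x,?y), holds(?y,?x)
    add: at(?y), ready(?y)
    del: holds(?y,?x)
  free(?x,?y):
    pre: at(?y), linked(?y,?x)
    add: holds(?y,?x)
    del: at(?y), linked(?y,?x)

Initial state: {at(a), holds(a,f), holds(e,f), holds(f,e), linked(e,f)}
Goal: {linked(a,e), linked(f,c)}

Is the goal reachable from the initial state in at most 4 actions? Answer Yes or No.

Yes

1. move(a,e)  →  {at(a), holds(a,f), holds(e,f), holds(f,e), linked(a,e), linked(e,f)}
2. flip(e,f)  →  {at(a), at(f), holds(a,f), holds(e,f), linked(a,e), linked(e,f), ready(f)}
3. move(f,c)  →  {at(a), at(f), holds(a,f), holds(e,f), linked(a,e), linked(e,f), linked(f,c), ready(f)}
optimal plan length = 3; 3 ≤ 4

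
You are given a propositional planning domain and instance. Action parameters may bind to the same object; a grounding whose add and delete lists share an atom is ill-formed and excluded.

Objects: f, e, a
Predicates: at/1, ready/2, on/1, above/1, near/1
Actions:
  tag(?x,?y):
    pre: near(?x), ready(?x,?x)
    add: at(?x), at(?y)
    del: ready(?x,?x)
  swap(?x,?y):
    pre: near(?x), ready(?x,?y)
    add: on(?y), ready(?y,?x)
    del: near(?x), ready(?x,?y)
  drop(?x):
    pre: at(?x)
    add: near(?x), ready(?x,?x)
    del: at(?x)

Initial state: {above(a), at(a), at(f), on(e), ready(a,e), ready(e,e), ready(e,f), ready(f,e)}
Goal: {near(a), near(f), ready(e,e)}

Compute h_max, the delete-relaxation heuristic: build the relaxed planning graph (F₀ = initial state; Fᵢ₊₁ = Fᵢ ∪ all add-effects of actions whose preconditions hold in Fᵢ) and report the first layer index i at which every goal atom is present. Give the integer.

F0 = init (8 atoms)
F1 = F0 ∪ {near(a), near(f), ready(a,a), ready(f,f)}  (12 atoms)
goal ⊆ F1  ⇒  h_max = 1

1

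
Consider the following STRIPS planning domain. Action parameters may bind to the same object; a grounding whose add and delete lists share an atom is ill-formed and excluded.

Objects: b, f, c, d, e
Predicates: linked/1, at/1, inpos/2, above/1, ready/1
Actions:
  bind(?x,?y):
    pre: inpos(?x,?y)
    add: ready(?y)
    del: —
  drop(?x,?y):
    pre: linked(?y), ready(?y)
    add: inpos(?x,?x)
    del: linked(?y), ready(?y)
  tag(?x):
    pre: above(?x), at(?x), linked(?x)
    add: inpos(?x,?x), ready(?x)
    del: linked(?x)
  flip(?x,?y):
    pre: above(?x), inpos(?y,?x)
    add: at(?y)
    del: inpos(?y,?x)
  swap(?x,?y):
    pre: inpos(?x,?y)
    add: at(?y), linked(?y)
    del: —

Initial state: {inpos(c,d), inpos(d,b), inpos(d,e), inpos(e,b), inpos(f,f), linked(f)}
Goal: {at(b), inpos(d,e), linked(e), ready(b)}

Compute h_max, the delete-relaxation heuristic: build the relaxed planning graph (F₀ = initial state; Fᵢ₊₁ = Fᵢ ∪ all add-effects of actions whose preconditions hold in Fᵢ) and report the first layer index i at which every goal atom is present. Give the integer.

1

F0 = init (6 atoms)
F1 = F0 ∪ {at(b), at(d), at(e), at(f), linked(b), linked(d), linked(e), ready(b), ready(d), ready(e), ready(f)}  (17 atoms)
goal ⊆ F1  ⇒  h_max = 1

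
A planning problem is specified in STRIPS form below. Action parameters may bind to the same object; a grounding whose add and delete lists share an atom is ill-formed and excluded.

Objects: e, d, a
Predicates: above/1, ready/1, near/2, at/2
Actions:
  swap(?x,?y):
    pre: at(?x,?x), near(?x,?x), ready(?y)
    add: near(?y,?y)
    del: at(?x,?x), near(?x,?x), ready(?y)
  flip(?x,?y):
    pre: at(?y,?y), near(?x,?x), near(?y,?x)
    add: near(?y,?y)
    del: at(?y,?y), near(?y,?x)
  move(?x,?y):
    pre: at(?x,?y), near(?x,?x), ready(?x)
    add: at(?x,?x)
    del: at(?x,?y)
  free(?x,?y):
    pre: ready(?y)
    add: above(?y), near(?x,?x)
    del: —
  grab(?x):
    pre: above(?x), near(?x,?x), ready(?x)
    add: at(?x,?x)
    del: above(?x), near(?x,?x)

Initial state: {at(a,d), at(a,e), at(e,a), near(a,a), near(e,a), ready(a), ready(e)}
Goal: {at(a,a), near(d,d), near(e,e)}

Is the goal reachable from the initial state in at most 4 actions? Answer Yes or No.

Yes

1. move(a,e)  →  {at(a,a), at(a,d), at(e,a), near(a,a), near(e,a), ready(a), ready(e)}
2. free(e,e)  →  {above(e), at(a,a), at(a,d), at(e,a), near(a,a), near(e,a), near(e,e), ready(a), ready(e)}
3. free(d,e)  →  {above(e), at(a,a), at(a,d), at(e,a), near(a,a), near(d,d), near(e,a), near(e,e), ready(a), ready(e)}
optimal plan length = 3; 3 ≤ 4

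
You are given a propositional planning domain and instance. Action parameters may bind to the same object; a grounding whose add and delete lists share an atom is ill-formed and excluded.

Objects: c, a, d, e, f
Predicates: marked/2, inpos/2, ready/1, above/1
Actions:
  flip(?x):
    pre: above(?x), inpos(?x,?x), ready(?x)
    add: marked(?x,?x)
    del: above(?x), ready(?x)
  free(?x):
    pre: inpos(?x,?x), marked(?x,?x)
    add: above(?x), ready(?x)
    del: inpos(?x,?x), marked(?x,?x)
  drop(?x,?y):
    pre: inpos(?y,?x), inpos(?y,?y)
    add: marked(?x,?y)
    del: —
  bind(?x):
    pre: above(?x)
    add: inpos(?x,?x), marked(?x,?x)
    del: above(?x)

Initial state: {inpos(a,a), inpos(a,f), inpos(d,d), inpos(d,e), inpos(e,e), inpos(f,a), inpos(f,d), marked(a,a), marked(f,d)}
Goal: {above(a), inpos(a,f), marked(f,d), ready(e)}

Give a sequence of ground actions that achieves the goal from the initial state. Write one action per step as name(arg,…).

1. free(a)  →  {above(a), inpos(a,f), inpos(d,d), inpos(d,e), inpos(e,e), inpos(f,a), inpos(f,d), marked(f,d), ready(a)}
2. drop(e,e)  →  {above(a), inpos(a,f), inpos(d,d), inpos(d,e), inpos(e,e), inpos(f,a), inpos(f,d), marked(e,e), marked(f,d), ready(a)}
3. free(e)  →  {above(a), above(e), inpos(a,f), inpos(d,d), inpos(d,e), inpos(f,a), inpos(f,d), marked(f,d), ready(a), ready(e)}

free(a); drop(e,e); free(e)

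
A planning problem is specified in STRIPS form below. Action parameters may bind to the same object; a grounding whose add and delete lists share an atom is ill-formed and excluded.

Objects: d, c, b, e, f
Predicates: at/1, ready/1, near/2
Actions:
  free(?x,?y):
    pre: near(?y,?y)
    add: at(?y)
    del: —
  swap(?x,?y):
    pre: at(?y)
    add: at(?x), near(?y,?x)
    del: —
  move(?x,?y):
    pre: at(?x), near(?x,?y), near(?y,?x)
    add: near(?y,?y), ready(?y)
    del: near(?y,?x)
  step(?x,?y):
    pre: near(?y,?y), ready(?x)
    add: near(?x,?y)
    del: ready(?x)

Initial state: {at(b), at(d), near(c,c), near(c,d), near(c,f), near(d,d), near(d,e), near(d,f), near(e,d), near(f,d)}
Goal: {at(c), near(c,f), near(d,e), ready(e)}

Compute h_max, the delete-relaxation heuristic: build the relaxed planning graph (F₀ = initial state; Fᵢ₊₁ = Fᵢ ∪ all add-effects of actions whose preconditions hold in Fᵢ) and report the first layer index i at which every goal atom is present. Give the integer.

1

F0 = init (10 atoms)
F1 = F0 ∪ {at(c), at(e), at(f), near(b,b), near(b,c), near(b,d), near(b,e), near(b,f), near(d,b), near(d,c), near(e,e), near(f,f), ready(e), ready(f)}  (24 atoms)
goal ⊆ F1  ⇒  h_max = 1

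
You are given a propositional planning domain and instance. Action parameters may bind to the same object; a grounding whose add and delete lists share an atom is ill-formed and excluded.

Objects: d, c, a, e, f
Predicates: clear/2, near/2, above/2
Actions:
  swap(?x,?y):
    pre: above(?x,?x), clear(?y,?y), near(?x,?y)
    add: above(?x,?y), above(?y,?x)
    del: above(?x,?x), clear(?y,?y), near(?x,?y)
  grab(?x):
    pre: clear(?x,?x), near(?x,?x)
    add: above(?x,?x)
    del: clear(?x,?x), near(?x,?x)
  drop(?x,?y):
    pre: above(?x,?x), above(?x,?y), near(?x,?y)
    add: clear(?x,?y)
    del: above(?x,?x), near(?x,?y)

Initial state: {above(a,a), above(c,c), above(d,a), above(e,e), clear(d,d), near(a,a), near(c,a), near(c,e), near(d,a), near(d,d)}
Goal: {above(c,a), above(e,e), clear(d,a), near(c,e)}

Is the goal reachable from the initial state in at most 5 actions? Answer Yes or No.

1. grab(d)  →  {above(a,a), above(c,c), above(d,a), above(d,d), above(e,e), near(a,a), near(c,a), near(c,e), near(d,a)}
2. drop(d,a)  →  {above(a,a), above(c,c), above(d,a), above(e,e), clear(d,a), near(a,a), near(c,a), near(c,e)}
3. drop(a,a)  →  {above(c,c), above(d,a), above(e,e), clear(a,a), clear(d,a), near(c,a), near(c,e)}
4. swap(c,a)  →  {above(a,c), above(c,a), above(d,a), above(e,e), clear(d,a), near(c,e)}
optimal plan length = 4; 4 ≤ 5

Yes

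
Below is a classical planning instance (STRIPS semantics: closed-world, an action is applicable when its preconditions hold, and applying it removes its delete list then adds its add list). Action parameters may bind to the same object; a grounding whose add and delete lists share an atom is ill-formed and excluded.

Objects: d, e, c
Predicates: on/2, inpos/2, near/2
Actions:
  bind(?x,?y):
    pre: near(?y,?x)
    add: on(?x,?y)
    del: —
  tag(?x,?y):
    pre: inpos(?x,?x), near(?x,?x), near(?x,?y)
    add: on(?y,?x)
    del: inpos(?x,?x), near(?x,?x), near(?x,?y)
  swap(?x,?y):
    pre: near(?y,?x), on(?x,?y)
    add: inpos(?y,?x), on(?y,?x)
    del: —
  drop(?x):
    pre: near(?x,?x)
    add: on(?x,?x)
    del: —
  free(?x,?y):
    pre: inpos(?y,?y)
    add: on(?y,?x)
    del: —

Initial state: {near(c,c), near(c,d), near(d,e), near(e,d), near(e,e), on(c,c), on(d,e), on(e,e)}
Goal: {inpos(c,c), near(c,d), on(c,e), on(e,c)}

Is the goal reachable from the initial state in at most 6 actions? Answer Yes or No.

Yes

1. swap(e,e)  →  {inpos(e,e), near(c,c), near(c,d), near(d,e), near(e,d), near(e,e), on(c,c), on(d,e), on(e,e)}
2. swap(c,c)  →  {inpos(c,c), inpos(e,e), near(c,c), near(c,d), near(d,e), near(e,d), near(e,e), on(c,c), on(d,e), on(e,e)}
3. free(e,c)  →  {inpos(c,c), inpos(e,e), near(c,c), near(c,d), near(d,e), near(e,d), near(e,e), on(c,c), on(c,e), on(d,e), on(e,e)}
4. free(c,e)  →  {inpos(c,c), inpos(e,e), near(c,c), near(c,d), near(d,e), near(e,d), near(e,e), on(c,c), on(c,e), on(d,e), on(e,c), on(e,e)}
optimal plan length = 4; 4 ≤ 6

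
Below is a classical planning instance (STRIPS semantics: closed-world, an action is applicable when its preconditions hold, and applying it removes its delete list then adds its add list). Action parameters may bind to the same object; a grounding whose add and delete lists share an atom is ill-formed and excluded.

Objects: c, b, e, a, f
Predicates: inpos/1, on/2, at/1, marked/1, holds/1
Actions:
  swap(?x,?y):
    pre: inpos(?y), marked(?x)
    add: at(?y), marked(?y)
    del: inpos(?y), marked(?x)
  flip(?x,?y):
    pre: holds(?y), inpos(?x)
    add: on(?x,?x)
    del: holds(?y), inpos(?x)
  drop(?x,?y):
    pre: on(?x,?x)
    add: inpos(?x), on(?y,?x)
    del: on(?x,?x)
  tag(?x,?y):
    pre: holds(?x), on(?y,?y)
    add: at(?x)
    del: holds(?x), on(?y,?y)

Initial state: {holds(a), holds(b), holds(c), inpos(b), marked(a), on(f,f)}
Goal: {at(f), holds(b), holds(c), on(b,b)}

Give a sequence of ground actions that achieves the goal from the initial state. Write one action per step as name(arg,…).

1. flip(b,a)  →  {holds(b), holds(c), marked(a), on(b,b), on(f,f)}
2. drop(f,c)  →  {holds(b), holds(c), inpos(f), marked(a), on(b,b), on(c,f)}
3. swap(a,f)  →  {at(f), holds(b), holds(c), marked(f), on(b,b), on(c,f)}

flip(b,a); drop(f,c); swap(a,f)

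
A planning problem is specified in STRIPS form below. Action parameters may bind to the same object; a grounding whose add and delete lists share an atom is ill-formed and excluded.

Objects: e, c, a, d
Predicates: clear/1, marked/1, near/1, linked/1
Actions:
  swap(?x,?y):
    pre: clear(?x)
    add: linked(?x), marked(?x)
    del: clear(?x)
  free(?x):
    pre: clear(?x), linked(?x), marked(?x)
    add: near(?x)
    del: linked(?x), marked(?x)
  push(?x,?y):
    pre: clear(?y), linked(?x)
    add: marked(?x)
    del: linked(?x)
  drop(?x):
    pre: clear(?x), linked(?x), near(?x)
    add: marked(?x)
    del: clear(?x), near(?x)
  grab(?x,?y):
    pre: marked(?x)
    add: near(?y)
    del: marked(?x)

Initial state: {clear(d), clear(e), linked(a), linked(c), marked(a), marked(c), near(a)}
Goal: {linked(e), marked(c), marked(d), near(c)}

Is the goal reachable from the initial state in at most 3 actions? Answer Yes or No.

1. swap(e,e)  →  {clear(d), linked(a), linked(c), linked(e), marked(a), marked(c), marked(e), near(a)}
2. swap(d,e)  →  {linked(a), linked(c), linked(d), linked(e), marked(a), marked(c), marked(d), marked(e), near(a)}
3. grab(e,c)  →  {linked(a), linked(c), linked(d), linked(e), marked(a), marked(c), marked(d), near(a), near(c)}
optimal plan length = 3; 3 ≤ 3

Yes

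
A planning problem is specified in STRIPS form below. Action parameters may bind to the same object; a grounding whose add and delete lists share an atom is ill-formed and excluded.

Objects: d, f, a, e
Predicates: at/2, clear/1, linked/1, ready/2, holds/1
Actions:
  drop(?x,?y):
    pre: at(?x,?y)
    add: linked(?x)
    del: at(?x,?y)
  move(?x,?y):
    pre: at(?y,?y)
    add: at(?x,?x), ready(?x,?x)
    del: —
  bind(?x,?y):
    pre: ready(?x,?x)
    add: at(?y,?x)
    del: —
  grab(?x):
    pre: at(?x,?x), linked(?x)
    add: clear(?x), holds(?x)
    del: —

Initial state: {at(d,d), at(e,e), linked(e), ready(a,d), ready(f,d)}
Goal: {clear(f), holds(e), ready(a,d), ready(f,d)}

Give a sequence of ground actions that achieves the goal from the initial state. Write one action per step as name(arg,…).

1. move(f,d)  →  {at(d,d), at(e,e), at(f,f), linked(e), ready(a,d), ready(f,d), ready(f,f)}
2. drop(f,f)  →  {at(d,d), at(e,e), linked(e), linked(f), ready(a,d), ready(f,d), ready(f,f)}
3. move(f,d)  →  {at(d,d), at(e,e), at(f,f), linked(e), linked(f), ready(a,d), ready(f,d), ready(f,f)}
4. grab(f)  →  {at(d,d), at(e,e), at(f,f), clear(f), holds(f), linked(e), linked(f), ready(a,d), ready(f,d), ready(f,f)}
5. grab(e)  →  {at(d,d), at(e,e), at(f,f), clear(e), clear(f), holds(e), holds(f), linked(e), linked(f), ready(a,d), ready(f,d), ready(f,f)}

move(f,d); drop(f,f); move(f,d); grab(f); grab(e)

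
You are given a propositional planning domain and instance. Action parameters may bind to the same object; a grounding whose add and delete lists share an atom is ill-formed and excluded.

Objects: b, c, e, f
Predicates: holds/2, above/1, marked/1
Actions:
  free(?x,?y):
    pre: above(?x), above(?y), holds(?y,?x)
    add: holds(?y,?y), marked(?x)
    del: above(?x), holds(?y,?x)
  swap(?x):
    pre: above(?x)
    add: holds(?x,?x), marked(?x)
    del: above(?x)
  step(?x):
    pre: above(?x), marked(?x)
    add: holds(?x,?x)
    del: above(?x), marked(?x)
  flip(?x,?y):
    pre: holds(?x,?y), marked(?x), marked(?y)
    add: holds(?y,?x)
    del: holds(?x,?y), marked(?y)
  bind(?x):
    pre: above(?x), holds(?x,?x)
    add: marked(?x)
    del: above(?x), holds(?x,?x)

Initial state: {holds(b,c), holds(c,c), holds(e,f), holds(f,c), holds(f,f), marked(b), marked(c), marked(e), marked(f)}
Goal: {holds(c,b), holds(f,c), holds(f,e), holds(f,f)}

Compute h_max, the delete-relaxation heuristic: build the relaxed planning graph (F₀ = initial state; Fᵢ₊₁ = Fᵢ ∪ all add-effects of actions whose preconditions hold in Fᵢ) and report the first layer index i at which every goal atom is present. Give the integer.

F0 = init (9 atoms)
F1 = F0 ∪ {holds(c,b), holds(c,f), holds(f,e)}  (12 atoms)
goal ⊆ F1  ⇒  h_max = 1

1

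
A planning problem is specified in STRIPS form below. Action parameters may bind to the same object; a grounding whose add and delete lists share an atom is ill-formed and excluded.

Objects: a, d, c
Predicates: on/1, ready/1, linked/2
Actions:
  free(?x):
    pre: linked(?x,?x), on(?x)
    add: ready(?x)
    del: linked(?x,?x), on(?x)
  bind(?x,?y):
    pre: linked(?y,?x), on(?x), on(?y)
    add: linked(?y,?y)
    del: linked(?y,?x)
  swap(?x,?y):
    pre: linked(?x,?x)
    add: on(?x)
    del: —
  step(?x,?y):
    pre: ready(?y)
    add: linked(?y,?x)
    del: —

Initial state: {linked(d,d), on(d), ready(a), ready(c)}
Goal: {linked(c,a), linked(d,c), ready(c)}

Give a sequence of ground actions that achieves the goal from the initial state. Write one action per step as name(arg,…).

1. free(d)  →  {ready(a), ready(c), ready(d)}
2. step(a,c)  →  {linked(c,a), ready(a), ready(c), ready(d)}
3. step(c,d)  →  {linked(c,a), linked(d,c), ready(a), ready(c), ready(d)}

free(d); step(a,c); step(c,d)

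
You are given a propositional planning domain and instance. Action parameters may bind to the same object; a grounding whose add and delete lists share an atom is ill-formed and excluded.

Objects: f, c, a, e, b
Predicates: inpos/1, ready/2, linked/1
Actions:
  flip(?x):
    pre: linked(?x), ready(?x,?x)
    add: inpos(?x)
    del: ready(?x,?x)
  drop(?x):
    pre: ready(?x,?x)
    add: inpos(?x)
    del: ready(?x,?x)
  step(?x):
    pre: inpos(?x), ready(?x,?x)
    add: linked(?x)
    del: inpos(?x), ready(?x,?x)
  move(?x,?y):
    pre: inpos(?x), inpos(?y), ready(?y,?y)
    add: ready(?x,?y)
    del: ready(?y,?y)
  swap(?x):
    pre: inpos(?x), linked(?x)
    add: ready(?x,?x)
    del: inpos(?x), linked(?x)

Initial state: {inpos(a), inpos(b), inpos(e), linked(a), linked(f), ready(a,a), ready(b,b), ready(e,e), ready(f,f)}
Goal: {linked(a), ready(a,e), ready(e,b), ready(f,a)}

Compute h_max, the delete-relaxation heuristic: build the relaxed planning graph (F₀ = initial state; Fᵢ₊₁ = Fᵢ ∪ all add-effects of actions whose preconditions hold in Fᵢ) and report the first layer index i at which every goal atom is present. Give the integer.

2

F0 = init (9 atoms)
F1 = F0 ∪ {inpos(f), linked(b), linked(e), ready(a,b), ready(a,e), ready(b,a), ready(b,e), ready(e,a), ready(e,b)}  (18 atoms)
F2 = F1 ∪ {ready(a,f), ready(b,f), ready(e,f), ready(f,a), ready(f,b), ready(f,e)}  (24 atoms)
goal ⊆ F2  ⇒  h_max = 2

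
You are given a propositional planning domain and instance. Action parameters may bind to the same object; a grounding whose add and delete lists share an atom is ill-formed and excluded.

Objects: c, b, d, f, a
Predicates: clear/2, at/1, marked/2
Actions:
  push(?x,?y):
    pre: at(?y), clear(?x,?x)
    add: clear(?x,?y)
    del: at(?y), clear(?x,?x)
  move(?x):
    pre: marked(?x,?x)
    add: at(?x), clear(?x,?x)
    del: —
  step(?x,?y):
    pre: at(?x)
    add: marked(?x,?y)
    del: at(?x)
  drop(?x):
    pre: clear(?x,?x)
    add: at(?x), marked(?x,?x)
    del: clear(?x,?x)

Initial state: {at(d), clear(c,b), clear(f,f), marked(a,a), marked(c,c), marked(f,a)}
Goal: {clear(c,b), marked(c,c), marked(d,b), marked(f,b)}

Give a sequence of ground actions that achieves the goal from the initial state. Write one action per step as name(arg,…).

step(d,b); drop(f); step(f,b)

1. step(d,b)  →  {clear(c,b), clear(f,f), marked(a,a), marked(c,c), marked(d,b), marked(f,a)}
2. drop(f)  →  {at(f), clear(c,b), marked(a,a), marked(c,c), marked(d,b), marked(f,a), marked(f,f)}
3. step(f,b)  →  {clear(c,b), marked(a,a), marked(c,c), marked(d,b), marked(f,a), marked(f,b), marked(f,f)}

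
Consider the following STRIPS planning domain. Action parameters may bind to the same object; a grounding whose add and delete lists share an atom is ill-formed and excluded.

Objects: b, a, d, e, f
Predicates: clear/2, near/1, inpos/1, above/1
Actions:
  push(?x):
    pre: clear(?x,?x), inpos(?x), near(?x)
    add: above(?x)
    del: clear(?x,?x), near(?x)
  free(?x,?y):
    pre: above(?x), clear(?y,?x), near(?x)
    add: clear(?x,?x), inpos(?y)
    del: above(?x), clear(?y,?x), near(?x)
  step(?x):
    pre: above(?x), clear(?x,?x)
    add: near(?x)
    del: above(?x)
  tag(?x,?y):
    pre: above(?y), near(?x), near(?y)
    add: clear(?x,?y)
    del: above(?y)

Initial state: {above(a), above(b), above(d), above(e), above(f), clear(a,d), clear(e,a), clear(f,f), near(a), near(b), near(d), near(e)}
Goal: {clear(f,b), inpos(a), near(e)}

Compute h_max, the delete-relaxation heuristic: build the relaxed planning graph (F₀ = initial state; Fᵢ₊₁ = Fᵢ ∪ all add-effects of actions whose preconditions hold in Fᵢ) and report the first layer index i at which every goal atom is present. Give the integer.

F0 = init (12 atoms)
F1 = F0 ∪ {clear(a,a), clear(a,b), clear(a,e), clear(b,a), clear(b,b), clear(b,d), clear(b,e), clear(d,a), clear(d,b), clear(d,d), clear(d,e), clear(e,b), clear(e,d), clear(e,e), inpos(a), inpos(e), near(f)}  (29 atoms)
F2 = F1 ∪ {clear(a,f), clear(b,f), clear(d,f), clear(e,f), clear(f,a), clear(f,b), clear(f,d), clear(f,e), inpos(b), inpos(d)}  (39 atoms)
goal ⊆ F2  ⇒  h_max = 2

2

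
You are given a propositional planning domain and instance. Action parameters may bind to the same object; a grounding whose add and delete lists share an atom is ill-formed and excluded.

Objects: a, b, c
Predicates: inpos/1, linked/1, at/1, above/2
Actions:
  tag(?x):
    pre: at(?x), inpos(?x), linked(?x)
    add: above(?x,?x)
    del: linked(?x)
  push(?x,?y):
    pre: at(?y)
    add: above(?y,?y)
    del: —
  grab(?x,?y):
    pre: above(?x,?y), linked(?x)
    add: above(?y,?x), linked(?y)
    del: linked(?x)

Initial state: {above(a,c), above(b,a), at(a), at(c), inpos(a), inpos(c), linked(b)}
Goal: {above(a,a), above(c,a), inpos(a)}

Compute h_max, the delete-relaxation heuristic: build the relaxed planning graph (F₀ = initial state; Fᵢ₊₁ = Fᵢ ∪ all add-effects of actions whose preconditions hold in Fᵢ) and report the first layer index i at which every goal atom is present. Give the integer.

F0 = init (7 atoms)
F1 = F0 ∪ {above(a,a), above(a,b), above(c,c), linked(a)}  (11 atoms)
F2 = F1 ∪ {above(c,a), linked(c)}  (13 atoms)
goal ⊆ F2  ⇒  h_max = 2

2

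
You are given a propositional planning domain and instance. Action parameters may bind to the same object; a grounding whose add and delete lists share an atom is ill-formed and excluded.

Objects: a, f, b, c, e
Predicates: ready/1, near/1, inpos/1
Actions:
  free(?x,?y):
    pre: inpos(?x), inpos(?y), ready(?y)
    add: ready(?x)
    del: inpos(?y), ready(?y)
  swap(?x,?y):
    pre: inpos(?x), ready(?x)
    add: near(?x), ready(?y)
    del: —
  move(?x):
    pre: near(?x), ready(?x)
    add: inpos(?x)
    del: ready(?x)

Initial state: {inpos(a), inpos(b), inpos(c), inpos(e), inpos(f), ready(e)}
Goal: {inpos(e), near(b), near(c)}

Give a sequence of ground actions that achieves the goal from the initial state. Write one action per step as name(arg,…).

1. swap(e,b)  →  {inpos(a), inpos(b), inpos(c), inpos(e), inpos(f), near(e), ready(b), ready(e)}
2. swap(b,c)  →  {inpos(a), inpos(b), inpos(c), inpos(e), inpos(f), near(b), near(e), ready(b), ready(c), ready(e)}
3. swap(c,a)  →  {inpos(a), inpos(b), inpos(c), inpos(e), inpos(f), near(b), near(c), near(e), ready(a), ready(b), ready(c), ready(e)}

swap(e,b); swap(b,c); swap(c,a)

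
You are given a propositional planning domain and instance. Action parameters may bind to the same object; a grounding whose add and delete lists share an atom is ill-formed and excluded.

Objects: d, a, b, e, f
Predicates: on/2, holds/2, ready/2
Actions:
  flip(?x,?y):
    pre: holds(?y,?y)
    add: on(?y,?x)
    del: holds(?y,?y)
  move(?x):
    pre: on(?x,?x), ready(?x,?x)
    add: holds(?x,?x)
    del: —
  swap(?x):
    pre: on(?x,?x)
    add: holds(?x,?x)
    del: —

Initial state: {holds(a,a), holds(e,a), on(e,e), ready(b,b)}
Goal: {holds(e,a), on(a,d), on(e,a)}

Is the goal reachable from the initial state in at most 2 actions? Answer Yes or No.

1. flip(d,a)  →  {holds(e,a), on(a,d), on(e,e), ready(b,b)}
2. swap(e)  →  {holds(e,a), holds(e,e), on(a,d), on(e,e), ready(b,b)}
3. flip(a,e)  →  {holds(e,a), on(a,d), on(e,a), on(e,e), ready(b,b)}
optimal plan length = 3; 3 > 2

No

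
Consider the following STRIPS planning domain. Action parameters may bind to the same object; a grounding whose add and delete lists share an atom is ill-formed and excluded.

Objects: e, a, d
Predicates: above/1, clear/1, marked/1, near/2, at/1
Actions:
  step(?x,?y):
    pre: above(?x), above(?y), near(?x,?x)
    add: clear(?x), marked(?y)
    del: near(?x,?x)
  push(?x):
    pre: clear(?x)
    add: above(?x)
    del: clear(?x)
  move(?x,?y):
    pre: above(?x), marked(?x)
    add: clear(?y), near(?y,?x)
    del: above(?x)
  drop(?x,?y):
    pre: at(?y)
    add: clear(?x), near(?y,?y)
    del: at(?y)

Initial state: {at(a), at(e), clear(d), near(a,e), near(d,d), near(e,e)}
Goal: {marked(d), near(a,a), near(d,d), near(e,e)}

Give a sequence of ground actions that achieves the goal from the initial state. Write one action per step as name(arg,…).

push(d); step(d,d); move(d,d); drop(e,a)

1. push(d)  →  {above(d), at(a), at(e), near(a,e), near(d,d), near(e,e)}
2. step(d,d)  →  {above(d), at(a), at(e), clear(d), marked(d), near(a,e), near(e,e)}
3. move(d,d)  →  {at(a), at(e), clear(d), marked(d), near(a,e), near(d,d), near(e,e)}
4. drop(e,a)  →  {at(e), clear(d), clear(e), marked(d), near(a,a), near(a,e), near(d,d), near(e,e)}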